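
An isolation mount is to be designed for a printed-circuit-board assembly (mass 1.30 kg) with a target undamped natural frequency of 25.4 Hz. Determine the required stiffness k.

33100 N/m

ω_n = 2πf_n = 2π × 25.4 = 159.6 rad/s.
k = m·ω_n² = 1.30 × 159.6² = 1.30 × 25470 = 33110 N/m.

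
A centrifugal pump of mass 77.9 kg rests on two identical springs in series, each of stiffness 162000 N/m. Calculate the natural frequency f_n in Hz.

Series springs: 1/k_eq = 2/162000, so k_eq = 162000/2 = 81000 N/m.
ω_n = √(k_eq/m) = √(81000/77.9) = √1040 = 32.25 rad/s.
f_n = ω_n/(2π) = 32.25/6.283 = 5.132 Hz.

5.13 Hz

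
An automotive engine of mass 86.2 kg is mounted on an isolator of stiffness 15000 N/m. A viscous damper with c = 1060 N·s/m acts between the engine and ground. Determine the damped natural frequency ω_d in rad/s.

ω_n = √(k/m) = √(15000/86.2) = 13.19 rad/s.
Critical damping c_c = 2√(k·m) = 2√(15000 × 86.2) = 2274 N·s/m, so ζ = c/c_c = 1060/2274 = 0.4661.
ω_d = ω_n√(1 − ζ²) = 13.19 × √(1 − 0.217) = 11.67 rad/s.

11.7 rad/s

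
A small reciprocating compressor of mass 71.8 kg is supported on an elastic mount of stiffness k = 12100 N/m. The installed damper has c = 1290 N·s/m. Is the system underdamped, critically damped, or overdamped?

c_c = 2√(k·m) = 1864 N·s/m; ζ = c/c_c = 1290/1864 = 0.692.
Since ζ < 1 the system is underdamped.

underdamped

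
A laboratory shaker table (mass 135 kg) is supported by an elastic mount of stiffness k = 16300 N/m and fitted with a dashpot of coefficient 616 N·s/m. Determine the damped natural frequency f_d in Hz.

1.71 Hz

ω_n = √(k/m) = √(16300/135) = 10.99 rad/s.
Critical damping c_c = 2√(k·m) = 2√(16300 × 135) = 2967 N·s/m, so ζ = c/c_c = 616/2967 = 0.2076.
ω_d = ω_n√(1 − ζ²) = 10.99 × √(1 − 0.0431) = 10.75 rad/s.
f_d = ω_d/(2π) = 1.711 Hz.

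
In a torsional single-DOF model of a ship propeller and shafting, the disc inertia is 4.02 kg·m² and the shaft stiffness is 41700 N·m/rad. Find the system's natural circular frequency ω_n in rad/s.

ω_n = √(k_t/J) = √(41700/4.02) = √10370 = 101.8 rad/s.

102 rad/s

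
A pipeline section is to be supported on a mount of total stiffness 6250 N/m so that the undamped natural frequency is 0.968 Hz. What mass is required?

169 kg

ω_n = 2πf_n = 2π × 0.968 = 6.082 rad/s.
m = k/ω_n² = 6250/6.082² = 6250/36.99 = 169.0 kg.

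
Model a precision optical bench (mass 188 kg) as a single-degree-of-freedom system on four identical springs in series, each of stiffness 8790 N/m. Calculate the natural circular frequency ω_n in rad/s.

3.42 rad/s

Series springs: 1/k_eq = 4/8790, so k_eq = 8790/4 = 2198 N/m.
ω_n = √(k_eq/m) = √(2198/188) = √11.69 = 3.419 rad/s.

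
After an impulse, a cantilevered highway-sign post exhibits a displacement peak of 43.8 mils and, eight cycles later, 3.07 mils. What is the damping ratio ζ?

Logarithmic decrement δ = (1/n)·ln(x₀/x_n) = (1/8)·ln(43.8/3.07) = (1/8)·ln(14.27) = 0.3322.
ζ = δ/√(4π² + δ²) = 0.3322/√(39.48 + 0.110) = 0.3322/6.292 = 0.05280.

0.0528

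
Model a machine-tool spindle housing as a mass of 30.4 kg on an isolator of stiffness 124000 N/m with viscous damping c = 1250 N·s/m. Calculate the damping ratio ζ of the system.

ω_n = √(k/m) = √(124000/30.4) = 63.87 rad/s.
Critical damping c_c = 2√(k·m) = 2√(124000 × 30.4) = 3883 N·s/m, so ζ = c/c_c = 1250/3883 = 0.3219.

0.322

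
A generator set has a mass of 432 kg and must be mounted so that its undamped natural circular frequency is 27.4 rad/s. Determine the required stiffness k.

324000 N/m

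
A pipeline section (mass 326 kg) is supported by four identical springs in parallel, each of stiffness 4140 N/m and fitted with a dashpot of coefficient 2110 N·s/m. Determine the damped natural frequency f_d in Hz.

Parallel springs add: k_eq = 4 × 4140 = 16560 N/m.
ω_n = √(k_eq/m) = √(16560/326) = 7.127 rad/s.
Critical damping c_c = 2√(k_eq·m) = 2√(16560 × 326) = 4647 N·s/m, so ζ = c/c_c = 2110/4647 = 0.4541.
ω_d = ω_n√(1 − ζ²) = 7.127 × √(1 − 0.206) = 6.350 rad/s.
f_d = ω_d/(2π) = 1.011 Hz.

1.01 Hz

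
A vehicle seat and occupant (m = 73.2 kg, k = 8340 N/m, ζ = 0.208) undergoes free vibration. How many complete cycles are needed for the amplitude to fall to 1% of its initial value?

Logarithmic decrement δ = 2πζ/√(1 − ζ²) = 2π × 0.2080/√(1 − 0.0433) = 1.336.
x_n/x₀ = e^(−nδ) ≤ 0.01; take ln: n ≥ ln(1/0.01)/δ = 4.605/1.336 = 3.447.
So 4 complete cycles are required.

4 cycles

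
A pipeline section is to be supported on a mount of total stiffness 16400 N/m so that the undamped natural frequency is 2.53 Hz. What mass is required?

64.9 kg

ω_n = 2πf_n = 2π × 2.53 = 15.90 rad/s.
m = k/ω_n² = 16400/15.90² = 16400/252.7 = 64.90 kg.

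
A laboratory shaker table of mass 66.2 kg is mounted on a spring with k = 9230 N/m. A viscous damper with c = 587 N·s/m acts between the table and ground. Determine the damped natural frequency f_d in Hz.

1.74 Hz

ω_n = √(k/m) = √(9230/66.2) = 11.81 rad/s.
Critical damping c_c = 2√(k·m) = 2√(9230 × 66.2) = 1563 N·s/m, so ζ = c/c_c = 587/1563 = 0.3755.
ω_d = ω_n√(1 − ζ²) = 11.81 × √(1 − 0.141) = 10.94 rad/s.
f_d = ω_d/(2π) = 1.742 Hz.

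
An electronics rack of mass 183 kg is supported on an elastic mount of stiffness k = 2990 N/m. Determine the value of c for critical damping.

c_c = 2√(k·m) = 2√(2990 × 183) = 2 × 739.7 = 1479 N·s/m.

1480 N·s/m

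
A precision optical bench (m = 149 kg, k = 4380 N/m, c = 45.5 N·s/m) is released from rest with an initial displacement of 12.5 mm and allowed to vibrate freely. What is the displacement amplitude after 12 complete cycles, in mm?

1.49 mm

ζ = c/(2√(km)) = 45.5/(2√(4380 × 149)) = 45.5/1616 = 0.02816.
Logarithmic decrement δ = 2πζ/√(1 − ζ²) = 2π × 0.02816/√(1 − 0.000793) = 0.1770.
After n cycles, x_n/x₀ = e^(−nδ), so x_12 = 12.5 × e^(−12 × 0.1770) = 12.5 × 0.1195 = 1.494 mm.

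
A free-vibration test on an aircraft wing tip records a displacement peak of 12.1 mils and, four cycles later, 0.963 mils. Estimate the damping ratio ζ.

0.100

Logarithmic decrement δ = (1/n)·ln(x₀/x_n) = (1/4)·ln(12.1/0.963) = (1/4)·ln(12.56) = 0.6327.
ζ = δ/√(4π² + δ²) = 0.6327/√(39.48 + 0.400) = 0.6327/6.315 = 0.1002.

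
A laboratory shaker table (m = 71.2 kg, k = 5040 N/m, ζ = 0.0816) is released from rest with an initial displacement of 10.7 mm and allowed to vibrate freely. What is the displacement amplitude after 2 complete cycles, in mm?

3.82 mm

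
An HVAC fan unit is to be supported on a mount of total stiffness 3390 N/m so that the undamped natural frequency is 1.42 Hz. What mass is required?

42.6 kg

ω_n = 2πf_n = 2π × 1.42 = 8.922 rad/s.
m = k/ω_n² = 3390/8.922² = 3390/79.60 = 42.59 kg.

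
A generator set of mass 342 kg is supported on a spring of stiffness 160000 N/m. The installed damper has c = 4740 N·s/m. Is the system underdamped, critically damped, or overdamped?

c_c = 2√(k·m) = 14790 N·s/m; ζ = c/c_c = 4740/14790 = 0.320.
Since ζ < 1 the system is underdamped.

underdamped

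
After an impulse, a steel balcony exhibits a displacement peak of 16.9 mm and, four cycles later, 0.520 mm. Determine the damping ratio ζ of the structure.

0.137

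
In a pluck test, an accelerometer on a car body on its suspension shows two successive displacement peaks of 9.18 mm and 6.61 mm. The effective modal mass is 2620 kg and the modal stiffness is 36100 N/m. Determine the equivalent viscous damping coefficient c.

1020 N·s/m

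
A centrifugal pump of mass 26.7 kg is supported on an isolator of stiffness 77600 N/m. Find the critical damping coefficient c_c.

c_c = 2√(k·m) = 2√(77600 × 26.7) = 2 × 1439 = 2879 N·s/m.

2880 N·s/m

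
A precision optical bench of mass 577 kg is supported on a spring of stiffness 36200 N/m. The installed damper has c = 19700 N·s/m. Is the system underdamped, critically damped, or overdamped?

c_c = 2√(k·m) = 9141 N·s/m; ζ = c/c_c = 19700/9141 = 2.16.
Since ζ > 1 the system is overdamped.

overdamped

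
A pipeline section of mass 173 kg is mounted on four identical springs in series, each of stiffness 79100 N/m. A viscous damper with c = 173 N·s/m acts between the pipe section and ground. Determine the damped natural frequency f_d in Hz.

1.70 Hz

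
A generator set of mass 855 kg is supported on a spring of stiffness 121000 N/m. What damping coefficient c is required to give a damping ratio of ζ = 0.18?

3660 N·s/m

c_c = 2√(k·m) = 2√(121000 × 855) = 20340 N·s/m.
c = ζ·c_c = 0.18 × 20340 = 3662 N·s/m.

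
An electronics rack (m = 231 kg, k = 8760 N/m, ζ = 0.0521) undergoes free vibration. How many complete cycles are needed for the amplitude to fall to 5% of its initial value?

10 cycles

Logarithmic decrement δ = 2πζ/√(1 − ζ²) = 2π × 0.05210/√(1 − 0.00271) = 0.3278.
x_n/x₀ = e^(−nδ) ≤ 0.05; take ln: n ≥ ln(1/0.05)/δ = 2.996/0.3278 = 9.139.
So 10 complete cycles are required.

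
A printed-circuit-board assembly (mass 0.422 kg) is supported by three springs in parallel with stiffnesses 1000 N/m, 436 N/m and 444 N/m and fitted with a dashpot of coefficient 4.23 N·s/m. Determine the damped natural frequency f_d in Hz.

10.6 Hz

Parallel springs add: k_eq = 1000 + 436 + 444 = 1880 N/m.
ω_n = √(k_eq/m) = √(1880/0.422) = 66.75 rad/s.
Critical damping c_c = 2√(k_eq·m) = 2√(1880 × 0.422) = 56.33 N·s/m, so ζ = c/c_c = 4.23/56.33 = 0.07509.
ω_d = ω_n√(1 − ζ²) = 66.75 × √(1 − 0.00564) = 66.56 rad/s.
f_d = ω_d/(2π) = 10.59 Hz.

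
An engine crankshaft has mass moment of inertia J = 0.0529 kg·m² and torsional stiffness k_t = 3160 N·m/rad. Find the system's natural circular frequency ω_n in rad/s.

ω_n = √(k_t/J) = √(3160/0.0529) = √59740 = 244.4 rad/s.

244 rad/s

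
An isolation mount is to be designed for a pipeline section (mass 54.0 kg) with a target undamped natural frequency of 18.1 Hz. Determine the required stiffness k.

698000 N/m

ω_n = 2πf_n = 2π × 18.1 = 113.7 rad/s.
k = m·ω_n² = 54.0 × 113.7² = 54.0 × 12930 = 698400 N/m.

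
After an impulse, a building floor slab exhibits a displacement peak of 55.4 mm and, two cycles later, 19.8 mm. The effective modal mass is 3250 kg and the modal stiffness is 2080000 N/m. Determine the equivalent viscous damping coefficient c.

Logarithmic decrement δ = (1/n)·ln(x₀/x_n) = (1/2)·ln(55.4/19.8) = (1/2)·ln(2.798) = 0.5144.
ζ = δ/√(4π² + δ²) = 0.5144/√(39.48 + 0.265) = 0.5144/6.304 = 0.08160.
c = ζ · 2√(km) = 0.08160 × 2√(2080000 × 3250) = 0.08160 × 164400 = 13420 N·s/m.

13400 N·s/m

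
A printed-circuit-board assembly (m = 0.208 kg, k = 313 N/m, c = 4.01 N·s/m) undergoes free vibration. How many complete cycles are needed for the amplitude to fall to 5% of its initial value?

2 cycles

ζ = c/(2√(km)) = 4.01/(2√(313 × 0.208)) = 4.01/16.14 = 0.2485.
Logarithmic decrement δ = 2πζ/√(1 − ζ²) = 2π × 0.2485/√(1 − 0.0617) = 1.612.
x_n/x₀ = e^(−nδ) ≤ 0.05; take ln: n ≥ ln(1/0.05)/δ = 2.996/1.612 = 1.859.
So 2 complete cycles are required.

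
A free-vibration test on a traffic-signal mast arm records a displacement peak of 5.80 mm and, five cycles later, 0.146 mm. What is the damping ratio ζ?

Logarithmic decrement δ = (1/n)·ln(x₀/x_n) = (1/5)·ln(5.80/0.146) = (1/5)·ln(39.73) = 0.7364.
ζ = δ/√(4π² + δ²) = 0.7364/√(39.48 + 0.542) = 0.7364/6.326 = 0.1164.

0.116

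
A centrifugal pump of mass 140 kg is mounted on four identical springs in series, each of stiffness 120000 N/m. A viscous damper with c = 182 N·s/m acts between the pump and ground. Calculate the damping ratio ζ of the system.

Series springs: 1/k_eq = 4/120000, so k_eq = 120000/4 = 30000 N/m.
ω_n = √(k_eq/m) = √(30000/140) = 14.64 rad/s.
Critical damping c_c = 2√(k_eq·m) = 2√(30000 × 140) = 4099 N·s/m, so ζ = c/c_c = 182/4099 = 0.04440.

0.0444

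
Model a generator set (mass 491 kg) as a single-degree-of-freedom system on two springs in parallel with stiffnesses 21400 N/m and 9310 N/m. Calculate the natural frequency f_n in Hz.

Parallel springs add: k_eq = 21400 + 9310 = 30710 N/m.
ω_n = √(k_eq/m) = √(30710/491) = √62.55 = 7.909 rad/s.
f_n = ω_n/(2π) = 7.909/6.283 = 1.259 Hz.

1.26 Hz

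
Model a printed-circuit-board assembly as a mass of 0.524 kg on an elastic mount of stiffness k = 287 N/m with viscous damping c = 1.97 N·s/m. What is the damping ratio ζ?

0.0803

ω_n = √(k/m) = √(287.0/0.524) = 23.40 rad/s.
Critical damping c_c = 2√(k·m) = 2√(287.0 × 0.524) = 24.53 N·s/m, so ζ = c/c_c = 1.97/24.53 = 0.08032.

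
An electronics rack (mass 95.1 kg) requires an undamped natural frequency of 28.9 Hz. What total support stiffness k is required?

ω_n = 2πf_n = 2π × 28.9 = 181.6 rad/s.
k = m·ω_n² = 95.1 × 181.6² = 95.1 × 32970 = 3136000 N/m.

3140000 N/m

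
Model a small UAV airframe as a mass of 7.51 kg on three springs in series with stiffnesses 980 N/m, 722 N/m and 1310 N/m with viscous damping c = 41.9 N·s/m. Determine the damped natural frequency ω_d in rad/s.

5.85 rad/s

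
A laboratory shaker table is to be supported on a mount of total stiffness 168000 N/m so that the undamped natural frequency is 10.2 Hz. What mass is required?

ω_n = 2πf_n = 2π × 10.2 = 64.09 rad/s.
m = k/ω_n² = 168000/64.09² = 168000/4107 = 40.90 kg.

40.9 kg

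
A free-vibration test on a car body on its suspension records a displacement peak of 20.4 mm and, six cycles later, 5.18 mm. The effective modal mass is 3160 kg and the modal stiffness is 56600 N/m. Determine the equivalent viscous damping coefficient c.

972 N·s/m

Logarithmic decrement δ = (1/n)·ln(x₀/x_n) = (1/6)·ln(20.4/5.18) = (1/6)·ln(3.938) = 0.2285.
ζ = δ/√(4π² + δ²) = 0.2285/√(39.48 + 0.0522) = 0.2285/6.287 = 0.03634.
c = ζ · 2√(km) = 0.03634 × 2√(56600 × 3160) = 0.03634 × 26750 = 971.9 N·s/m.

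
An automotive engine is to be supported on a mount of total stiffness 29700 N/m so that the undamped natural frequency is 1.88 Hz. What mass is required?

213 kg

ω_n = 2πf_n = 2π × 1.88 = 11.81 rad/s.
m = k/ω_n² = 29700/11.81² = 29700/139.5 = 212.9 kg.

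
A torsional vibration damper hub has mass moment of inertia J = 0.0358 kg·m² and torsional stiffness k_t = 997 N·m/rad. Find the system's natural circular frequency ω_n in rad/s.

ω_n = √(k_t/J) = √(997/0.0358) = √27850 = 166.9 rad/s.

167 rad/s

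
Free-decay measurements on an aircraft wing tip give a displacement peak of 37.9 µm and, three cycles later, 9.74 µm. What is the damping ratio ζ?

0.0719

Logarithmic decrement δ = (1/n)·ln(x₀/x_n) = (1/3)·ln(37.9/9.74) = (1/3)·ln(3.891) = 0.4529.
ζ = δ/√(4π² + δ²) = 0.4529/√(39.48 + 0.205) = 0.4529/6.299 = 0.07190.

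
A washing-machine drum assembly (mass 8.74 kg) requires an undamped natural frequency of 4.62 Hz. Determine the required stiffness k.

ω_n = 2πf_n = 2π × 4.62 = 29.03 rad/s.
k = m·ω_n² = 8.74 × 29.03² = 8.74 × 842.6 = 7365 N/m.

7360 N/m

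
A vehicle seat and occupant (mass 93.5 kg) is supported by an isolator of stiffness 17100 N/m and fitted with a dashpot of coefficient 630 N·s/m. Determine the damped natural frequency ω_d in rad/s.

ω_n = √(k/m) = √(17100/93.5) = 13.52 rad/s.
Critical damping c_c = 2√(k·m) = 2√(17100 × 93.5) = 2529 N·s/m, so ζ = c/c_c = 630/2529 = 0.2491.
ω_d = ω_n√(1 − ζ²) = 13.52 × √(1 − 0.0621) = 13.10 rad/s.

13.1 rad/s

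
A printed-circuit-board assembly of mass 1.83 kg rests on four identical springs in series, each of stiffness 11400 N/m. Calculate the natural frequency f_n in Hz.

6.28 Hz

Series springs: 1/k_eq = 4/11400, so k_eq = 11400/4 = 2850 N/m.
ω_n = √(k_eq/m) = √(2850/1.83) = √1557 = 39.46 rad/s.
f_n = ω_n/(2π) = 39.46/6.283 = 6.281 Hz.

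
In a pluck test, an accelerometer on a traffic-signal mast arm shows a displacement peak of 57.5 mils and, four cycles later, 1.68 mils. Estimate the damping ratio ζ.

0.139

Logarithmic decrement δ = (1/n)·ln(x₀/x_n) = (1/4)·ln(57.5/1.68) = (1/4)·ln(34.23) = 0.8832.
ζ = δ/√(4π² + δ²) = 0.8832/√(39.48 + 0.780) = 0.8832/6.345 = 0.1392.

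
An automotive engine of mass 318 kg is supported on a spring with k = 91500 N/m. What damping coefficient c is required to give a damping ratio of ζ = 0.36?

3880 N·s/m

c_c = 2√(k·m) = 2√(91500 × 318) = 10790 N·s/m.
c = ζ·c_c = 0.36 × 10790 = 3884 N·s/m.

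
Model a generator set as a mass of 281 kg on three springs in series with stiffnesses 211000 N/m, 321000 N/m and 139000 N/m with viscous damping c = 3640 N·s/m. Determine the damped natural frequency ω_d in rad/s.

13.9 rad/s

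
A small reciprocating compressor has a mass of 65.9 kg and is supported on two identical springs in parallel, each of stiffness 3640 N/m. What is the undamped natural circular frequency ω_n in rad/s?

10.5 rad/s

Parallel springs add: k_eq = 2 × 3640 = 7280 N/m.
ω_n = √(k_eq/m) = √(7280/65.9) = √110.5 = 10.51 rad/s.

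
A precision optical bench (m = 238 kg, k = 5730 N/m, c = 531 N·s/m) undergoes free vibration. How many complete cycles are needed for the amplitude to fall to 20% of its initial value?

2 cycles

ζ = c/(2√(km)) = 531/(2√(5730 × 238)) = 531/2336 = 0.2274.
Logarithmic decrement δ = 2πζ/√(1 − ζ²) = 2π × 0.2274/√(1 − 0.0517) = 1.467.
x_n/x₀ = e^(−nδ) ≤ 0.2; take ln: n ≥ ln(1/0.2)/δ = 1.609/1.467 = 1.097.
So 2 complete cycles are required.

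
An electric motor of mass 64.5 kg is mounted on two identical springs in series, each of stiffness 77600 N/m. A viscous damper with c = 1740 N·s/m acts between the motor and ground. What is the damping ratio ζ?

0.550

Series springs: 1/k_eq = 2/77600, so k_eq = 77600/2 = 38800 N/m.
ω_n = √(k_eq/m) = √(38800/64.5) = 24.53 rad/s.
Critical damping c_c = 2√(k_eq·m) = 2√(38800 × 64.5) = 3164 N·s/m, so ζ = c/c_c = 1740/3164 = 0.5500.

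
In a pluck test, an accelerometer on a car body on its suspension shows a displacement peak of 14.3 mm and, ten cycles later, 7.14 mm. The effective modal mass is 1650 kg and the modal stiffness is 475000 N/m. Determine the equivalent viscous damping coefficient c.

Logarithmic decrement δ = (1/n)·ln(x₀/x_n) = (1/10)·ln(14.3/7.14) = (1/10)·ln(2.003) = 0.06945.
ζ = δ/√(4π² + δ²) = 0.06945/√(39.48 + 0.00482) = 0.06945/6.284 = 0.01105.
c = ζ · 2√(km) = 0.01105 × 2√(475000 × 1650) = 0.01105 × 55990 = 618.9 N·s/m.

619 N·s/m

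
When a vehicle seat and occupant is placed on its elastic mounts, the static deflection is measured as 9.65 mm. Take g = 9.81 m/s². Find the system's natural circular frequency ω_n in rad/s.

31.9 rad/s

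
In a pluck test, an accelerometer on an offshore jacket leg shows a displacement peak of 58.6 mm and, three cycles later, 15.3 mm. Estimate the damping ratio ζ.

0.0711

Logarithmic decrement δ = (1/n)·ln(x₀/x_n) = (1/3)·ln(58.6/15.3) = (1/3)·ln(3.830) = 0.4476.
ζ = δ/√(4π² + δ²) = 0.4476/√(39.48 + 0.200) = 0.4476/6.299 = 0.07106.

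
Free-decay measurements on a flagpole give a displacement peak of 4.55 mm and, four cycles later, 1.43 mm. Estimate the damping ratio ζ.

0.0460

Logarithmic decrement δ = (1/n)·ln(x₀/x_n) = (1/4)·ln(4.55/1.43) = (1/4)·ln(3.182) = 0.2894.
ζ = δ/√(4π² + δ²) = 0.2894/√(39.48 + 0.0837) = 0.2894/6.290 = 0.04600.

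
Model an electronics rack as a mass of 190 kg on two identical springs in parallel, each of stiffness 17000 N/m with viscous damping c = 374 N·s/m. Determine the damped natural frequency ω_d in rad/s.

13.3 rad/s

Parallel springs add: k_eq = 2 × 17000 = 34000 N/m.
ω_n = √(k_eq/m) = √(34000/190) = 13.38 rad/s.
Critical damping c_c = 2√(k_eq·m) = 2√(34000 × 190) = 5083 N·s/m, so ζ = c/c_c = 374/5083 = 0.07357.
ω_d = ω_n√(1 − ζ²) = 13.38 × √(1 − 0.00541) = 13.34 rad/s.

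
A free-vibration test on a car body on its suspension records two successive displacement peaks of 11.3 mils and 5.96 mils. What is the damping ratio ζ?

0.101

Logarithmic decrement δ = (1/n)·ln(x₀/x_n) = (1/1)·ln(11.3/5.96) = (1/1)·ln(1.896) = 0.6397.
ζ = δ/√(4π² + δ²) = 0.6397/√(39.48 + 0.409) = 0.6397/6.316 = 0.1013.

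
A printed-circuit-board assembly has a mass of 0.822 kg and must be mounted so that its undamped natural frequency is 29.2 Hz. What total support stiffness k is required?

ω_n = 2πf_n = 2π × 29.2 = 183.5 rad/s.
k = m·ω_n² = 0.822 × 183.5² = 0.822 × 33660 = 27670 N/m.

27700 N/m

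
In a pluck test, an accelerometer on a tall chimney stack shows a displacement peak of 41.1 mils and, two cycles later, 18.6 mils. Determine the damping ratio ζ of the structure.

0.0630

Logarithmic decrement δ = (1/n)·ln(x₀/x_n) = (1/2)·ln(41.1/18.6) = (1/2)·ln(2.210) = 0.3964.
ζ = δ/√(4π² + δ²) = 0.3964/√(39.48 + 0.157) = 0.3964/6.296 = 0.06297.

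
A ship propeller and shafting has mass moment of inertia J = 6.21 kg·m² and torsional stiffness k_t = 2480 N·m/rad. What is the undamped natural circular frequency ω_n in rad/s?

ω_n = √(k_t/J) = √(2480/6.21) = √399.4 = 19.98 rad/s.

20.0 rad/s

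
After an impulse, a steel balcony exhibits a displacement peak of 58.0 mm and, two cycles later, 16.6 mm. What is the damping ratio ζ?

Logarithmic decrement δ = (1/n)·ln(x₀/x_n) = (1/2)·ln(58.0/16.6) = (1/2)·ln(3.494) = 0.6255.
ζ = δ/√(4π² + δ²) = 0.6255/√(39.48 + 0.391) = 0.6255/6.314 = 0.09906.

0.0991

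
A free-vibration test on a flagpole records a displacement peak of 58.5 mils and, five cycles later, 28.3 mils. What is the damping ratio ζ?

Logarithmic decrement δ = (1/n)·ln(x₀/x_n) = (1/5)·ln(58.5/28.3) = (1/5)·ln(2.067) = 0.1452.
ζ = δ/√(4π² + δ²) = 0.1452/√(39.48 + 0.0211) = 0.1452/6.285 = 0.02311.

0.0231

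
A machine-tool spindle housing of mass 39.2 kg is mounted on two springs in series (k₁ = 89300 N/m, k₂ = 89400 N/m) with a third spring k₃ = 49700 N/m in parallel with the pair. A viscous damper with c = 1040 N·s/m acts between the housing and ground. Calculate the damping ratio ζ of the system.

Series pair: k_s = k₁k₂/(k₁+k₂) = (89300)(89400)/(89300 + 89400) = 44670 N/m. In parallel with k₃: k_eq = 44670 + 49700 = 94370 N/m.
ω_n = √(k_eq/m) = √(94370/39.2) = 49.07 rad/s.
Critical damping c_c = 2√(k_eq·m) = 2√(94370 × 39.2) = 3847 N·s/m, so ζ = c/c_c = 1040/3847 = 0.2704.

0.270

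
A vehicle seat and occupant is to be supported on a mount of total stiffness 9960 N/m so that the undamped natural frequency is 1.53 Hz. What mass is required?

108 kg

ω_n = 2πf_n = 2π × 1.53 = 9.613 rad/s.
m = k/ω_n² = 9960/9.613² = 9960/92.42 = 107.8 kg.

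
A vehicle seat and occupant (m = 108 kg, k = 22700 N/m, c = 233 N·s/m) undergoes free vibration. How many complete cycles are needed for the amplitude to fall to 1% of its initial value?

10 cycles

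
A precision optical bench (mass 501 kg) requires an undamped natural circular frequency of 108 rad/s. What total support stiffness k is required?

k = m·ω_n² = 501 × 108.0² = 501 × 11660 = 5844000 N/m.

5840000 N/m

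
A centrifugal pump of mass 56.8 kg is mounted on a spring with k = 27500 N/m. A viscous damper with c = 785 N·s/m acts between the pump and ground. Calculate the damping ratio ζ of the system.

0.314

ω_n = √(k/m) = √(27500/56.8) = 22.00 rad/s.
Critical damping c_c = 2√(k·m) = 2√(27500 × 56.8) = 2500 N·s/m, so ζ = c/c_c = 785/2500 = 0.3141.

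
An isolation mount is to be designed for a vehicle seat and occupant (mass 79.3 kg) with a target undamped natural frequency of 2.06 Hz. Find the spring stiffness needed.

ω_n = 2πf_n = 2π × 2.06 = 12.94 rad/s.
k = m·ω_n² = 79.3 × 12.94² = 79.3 × 167.5 = 13290 N/m.

13300 N/m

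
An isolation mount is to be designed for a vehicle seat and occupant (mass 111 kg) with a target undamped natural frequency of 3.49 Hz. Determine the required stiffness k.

ω_n = 2πf_n = 2π × 3.49 = 21.93 rad/s.
k = m·ω_n² = 111 × 21.93² = 111 × 480.9 = 53370 N/m.

53400 N/m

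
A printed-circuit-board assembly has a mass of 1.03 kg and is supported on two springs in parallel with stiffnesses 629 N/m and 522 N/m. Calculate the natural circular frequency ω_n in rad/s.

Parallel springs add: k_eq = 629 + 522 = 1151 N/m.
ω_n = √(k_eq/m) = √(1151/1.03) = √1117 = 33.43 rad/s.

33.4 rad/s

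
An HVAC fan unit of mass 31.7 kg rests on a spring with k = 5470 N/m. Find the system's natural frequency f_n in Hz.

2.09 Hz

ω_n = √(k/m) = √(5470/31.7) = √172.6 = 13.14 rad/s.
f_n = ω_n/(2π) = 13.14/6.283 = 2.091 Hz.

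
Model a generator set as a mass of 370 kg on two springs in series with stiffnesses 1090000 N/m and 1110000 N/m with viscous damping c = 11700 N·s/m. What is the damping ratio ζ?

0.410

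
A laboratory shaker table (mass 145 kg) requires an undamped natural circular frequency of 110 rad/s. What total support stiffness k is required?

1750000 N/m

k = m·ω_n² = 145 × 110.0² = 145 × 12100 = 1754000 N/m.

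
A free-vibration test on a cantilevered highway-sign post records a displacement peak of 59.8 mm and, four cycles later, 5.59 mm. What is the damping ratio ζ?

0.0939

Logarithmic decrement δ = (1/n)·ln(x₀/x_n) = (1/4)·ln(59.8/5.59) = (1/4)·ln(10.70) = 0.5925.
ζ = δ/√(4π² + δ²) = 0.5925/√(39.48 + 0.351) = 0.5925/6.311 = 0.09388.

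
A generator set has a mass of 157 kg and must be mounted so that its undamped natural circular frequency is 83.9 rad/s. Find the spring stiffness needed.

k = m·ω_n² = 157 × 83.90² = 157 × 7039 = 1105000 N/m.

1110000 N/m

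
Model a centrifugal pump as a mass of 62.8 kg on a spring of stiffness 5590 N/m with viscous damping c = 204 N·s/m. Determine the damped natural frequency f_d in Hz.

1.48 Hz

ω_n = √(k/m) = √(5590/62.8) = 9.435 rad/s.
Critical damping c_c = 2√(k·m) = 2√(5590 × 62.8) = 1185 N·s/m, so ζ = c/c_c = 204/1185 = 0.1722.
ω_d = ω_n√(1 − ζ²) = 9.435 × √(1 − 0.0296) = 9.294 rad/s.
f_d = ω_d/(2π) = 1.479 Hz.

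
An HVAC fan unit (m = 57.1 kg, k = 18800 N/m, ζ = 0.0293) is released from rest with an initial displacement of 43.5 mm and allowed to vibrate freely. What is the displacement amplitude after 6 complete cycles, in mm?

Logarithmic decrement δ = 2πζ/√(1 − ζ²) = 2π × 0.02930/√(1 − 0.000858) = 0.1842.
After n cycles, x_n/x₀ = e^(−nδ), so x_6 = 43.5 × e^(−6 × 0.1842) = 43.5 × 0.3312 = 14.41 mm.

14.4 mm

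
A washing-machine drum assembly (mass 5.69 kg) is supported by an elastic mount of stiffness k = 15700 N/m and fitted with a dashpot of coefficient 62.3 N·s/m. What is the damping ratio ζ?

0.104

ω_n = √(k/m) = √(15700/5.69) = 52.53 rad/s.
Critical damping c_c = 2√(k·m) = 2√(15700 × 5.69) = 597.8 N·s/m, so ζ = c/c_c = 62.3/597.8 = 0.1042.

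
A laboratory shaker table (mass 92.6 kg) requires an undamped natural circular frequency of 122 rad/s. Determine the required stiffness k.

k = m·ω_n² = 92.6 × 122.0² = 92.6 × 14880 = 1378000 N/m.

1380000 N/m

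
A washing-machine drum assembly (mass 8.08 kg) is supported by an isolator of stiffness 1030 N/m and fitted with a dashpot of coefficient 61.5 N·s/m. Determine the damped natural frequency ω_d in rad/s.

10.6 rad/s

ω_n = √(k/m) = √(1030/8.08) = 11.29 rad/s.
Critical damping c_c = 2√(k·m) = 2√(1030 × 8.08) = 182.5 N·s/m, so ζ = c/c_c = 61.5/182.5 = 0.3371.
ω_d = ω_n√(1 − ζ²) = 11.29 × √(1 − 0.114) = 10.63 rad/s.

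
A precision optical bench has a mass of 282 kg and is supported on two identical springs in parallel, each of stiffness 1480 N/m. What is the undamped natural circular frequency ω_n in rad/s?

Parallel springs add: k_eq = 2 × 1480 = 2960 N/m.
ω_n = √(k_eq/m) = √(2960/282) = √10.50 = 3.240 rad/s.

3.24 rad/s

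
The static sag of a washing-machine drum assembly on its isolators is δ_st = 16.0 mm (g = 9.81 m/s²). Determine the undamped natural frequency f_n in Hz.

3.94 Hz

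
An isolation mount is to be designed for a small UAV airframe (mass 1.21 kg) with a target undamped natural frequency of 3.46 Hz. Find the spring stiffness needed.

ω_n = 2πf_n = 2π × 3.46 = 21.74 rad/s.
k = m·ω_n² = 1.21 × 21.74² = 1.21 × 472.6 = 571.9 N/m.

572 N/m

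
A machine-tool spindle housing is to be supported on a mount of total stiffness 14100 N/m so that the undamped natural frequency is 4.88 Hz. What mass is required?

15.0 kg

ω_n = 2πf_n = 2π × 4.88 = 30.66 rad/s.
m = k/ω_n² = 14100/30.66² = 14100/940.2 = 15.00 kg.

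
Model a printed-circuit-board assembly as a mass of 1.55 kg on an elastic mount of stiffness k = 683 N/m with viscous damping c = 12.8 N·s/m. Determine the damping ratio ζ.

0.197

ω_n = √(k/m) = √(683.0/1.55) = 20.99 rad/s.
Critical damping c_c = 2√(k·m) = 2√(683.0 × 1.55) = 65.07 N·s/m, so ζ = c/c_c = 12.8/65.07 = 0.1967.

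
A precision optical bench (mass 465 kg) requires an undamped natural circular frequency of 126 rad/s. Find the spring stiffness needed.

7380000 N/m

k = m·ω_n² = 465 × 126.0² = 465 × 15880 = 7382000 N/m.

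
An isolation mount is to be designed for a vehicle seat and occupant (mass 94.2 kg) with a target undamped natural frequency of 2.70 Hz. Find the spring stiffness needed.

27100 N/m

ω_n = 2πf_n = 2π × 2.70 = 16.96 rad/s.
k = m·ω_n² = 94.2 × 16.96² = 94.2 × 287.8 = 27110 N/m.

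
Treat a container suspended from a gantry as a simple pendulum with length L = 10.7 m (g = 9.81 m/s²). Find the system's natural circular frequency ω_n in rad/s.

0.958 rad/s

For a simple pendulum ω_n = √(g/L) = √(9.81/10.7) = √0.9168 = 0.9575 rad/s.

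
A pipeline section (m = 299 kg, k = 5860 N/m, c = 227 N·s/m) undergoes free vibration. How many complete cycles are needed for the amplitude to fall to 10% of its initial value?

5 cycles

ζ = c/(2√(km)) = 227/(2√(5860 × 299)) = 227/2647 = 0.08575.
Logarithmic decrement δ = 2πζ/√(1 − ζ²) = 2π × 0.08575/√(1 − 0.00735) = 0.5407.
x_n/x₀ = e^(−nδ) ≤ 0.1; take ln: n ≥ ln(1/0.1)/δ = 2.303/0.5407 = 4.258.
So 5 complete cycles are required.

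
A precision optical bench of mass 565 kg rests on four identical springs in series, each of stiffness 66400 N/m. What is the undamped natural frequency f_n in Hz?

0.863 Hz

Series springs: 1/k_eq = 4/66400, so k_eq = 66400/4 = 16600 N/m.
ω_n = √(k_eq/m) = √(16600/565) = √29.38 = 5.420 rad/s.
f_n = ω_n/(2π) = 5.420/6.283 = 0.8627 Hz.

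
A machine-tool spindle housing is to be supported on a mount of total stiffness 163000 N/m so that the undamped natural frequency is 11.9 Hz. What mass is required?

29.2 kg

ω_n = 2πf_n = 2π × 11.9 = 74.77 rad/s.
m = k/ω_n² = 163000/74.77² = 163000/5591 = 29.16 kg.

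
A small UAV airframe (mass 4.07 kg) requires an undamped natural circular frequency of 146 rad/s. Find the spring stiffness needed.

k = m·ω_n² = 4.07 × 146.0² = 4.07 × 21320 = 86760 N/m.

86800 N/m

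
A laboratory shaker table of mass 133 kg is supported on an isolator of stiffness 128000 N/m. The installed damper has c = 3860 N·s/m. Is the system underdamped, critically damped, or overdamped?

underdamped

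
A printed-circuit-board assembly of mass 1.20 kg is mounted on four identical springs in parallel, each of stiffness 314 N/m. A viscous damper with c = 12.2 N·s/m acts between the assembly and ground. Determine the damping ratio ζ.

Parallel springs add: k_eq = 4 × 314 = 1256 N/m.
ω_n = √(k_eq/m) = √(1256/1.20) = 32.35 rad/s.
Critical damping c_c = 2√(k_eq·m) = 2√(1256 × 1.20) = 77.65 N·s/m, so ζ = c/c_c = 12.2/77.65 = 0.1571.

0.157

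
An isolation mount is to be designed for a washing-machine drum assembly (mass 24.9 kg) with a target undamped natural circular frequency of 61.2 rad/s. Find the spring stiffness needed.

93300 N/m

k = m·ω_n² = 24.9 × 61.20² = 24.9 × 3745 = 93260 N/m.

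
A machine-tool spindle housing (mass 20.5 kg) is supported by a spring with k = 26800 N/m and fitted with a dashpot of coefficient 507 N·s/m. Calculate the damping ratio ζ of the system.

ω_n = √(k/m) = √(26800/20.5) = 36.16 rad/s.
Critical damping c_c = 2√(k·m) = 2√(26800 × 20.5) = 1482 N·s/m, so ζ = c/c_c = 507/1482 = 0.3420.

0.342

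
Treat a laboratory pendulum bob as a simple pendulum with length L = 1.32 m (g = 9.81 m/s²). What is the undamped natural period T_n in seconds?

For a simple pendulum ω_n = √(g/L) = √(9.81/1.32) = √7.432 = 2.726 rad/s.
T_n = 2π/ω_n = 6.283/2.726 = 2.305 s.

2.30 s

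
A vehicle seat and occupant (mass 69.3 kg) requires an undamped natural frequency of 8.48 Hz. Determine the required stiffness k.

197000 N/m

ω_n = 2πf_n = 2π × 8.48 = 53.28 rad/s.
k = m·ω_n² = 69.3 × 53.28² = 69.3 × 2839 = 196700 N/m.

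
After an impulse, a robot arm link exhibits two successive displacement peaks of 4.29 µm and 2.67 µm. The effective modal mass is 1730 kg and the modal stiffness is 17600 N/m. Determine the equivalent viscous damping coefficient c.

Logarithmic decrement δ = (1/n)·ln(x₀/x_n) = (1/1)·ln(4.29/2.67) = (1/1)·ln(1.607) = 0.4742.
ζ = δ/√(4π² + δ²) = 0.4742/√(39.48 + 0.225) = 0.4742/6.301 = 0.07526.
c = ζ · 2√(km) = 0.07526 × 2√(17600 × 1730) = 0.07526 × 11040 = 830.5 N·s/m.

831 N·s/m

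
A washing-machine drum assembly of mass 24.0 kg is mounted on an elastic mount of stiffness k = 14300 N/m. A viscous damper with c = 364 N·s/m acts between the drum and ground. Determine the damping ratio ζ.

ω_n = √(k/m) = √(14300/24.0) = 24.41 rad/s.
Critical damping c_c = 2√(k·m) = 2√(14300 × 24.0) = 1172 N·s/m, so ζ = c/c_c = 364/1172 = 0.3107.

0.311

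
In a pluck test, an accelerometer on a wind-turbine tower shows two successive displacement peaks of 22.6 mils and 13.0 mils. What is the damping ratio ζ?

Logarithmic decrement δ = (1/n)·ln(x₀/x_n) = (1/1)·ln(22.6/13.0) = (1/1)·ln(1.738) = 0.5530.
ζ = δ/√(4π² + δ²) = 0.5530/√(39.48 + 0.306) = 0.5530/6.307 = 0.08767.

0.0877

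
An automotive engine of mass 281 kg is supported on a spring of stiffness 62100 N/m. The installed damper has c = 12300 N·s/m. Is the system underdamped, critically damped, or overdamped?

overdamped

c_c = 2√(k·m) = 8355 N·s/m; ζ = c/c_c = 12300/8355 = 1.47.
Since ζ > 1 the system is overdamped.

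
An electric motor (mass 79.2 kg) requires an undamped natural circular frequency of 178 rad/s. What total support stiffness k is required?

2510000 N/m

k = m·ω_n² = 79.2 × 178.0² = 79.2 × 31680 = 2509000 N/m.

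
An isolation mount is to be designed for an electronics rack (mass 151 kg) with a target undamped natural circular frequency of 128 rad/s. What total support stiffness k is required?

k = m·ω_n² = 151 × 128.0² = 151 × 16380 = 2474000 N/m.

2470000 N/m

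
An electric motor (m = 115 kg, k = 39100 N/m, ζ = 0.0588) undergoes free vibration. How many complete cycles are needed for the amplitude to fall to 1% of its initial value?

13 cycles

Logarithmic decrement δ = 2πζ/√(1 − ζ²) = 2π × 0.05880/√(1 − 0.00346) = 0.3701.
x_n/x₀ = e^(−nδ) ≤ 0.01; take ln: n ≥ ln(1/0.01)/δ = 4.605/0.3701 = 12.44.
So 13 complete cycles are required.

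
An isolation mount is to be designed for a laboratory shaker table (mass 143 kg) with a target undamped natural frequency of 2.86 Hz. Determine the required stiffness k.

46200 N/m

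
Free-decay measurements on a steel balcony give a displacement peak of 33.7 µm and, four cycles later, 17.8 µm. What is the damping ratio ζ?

0.0254

Logarithmic decrement δ = (1/n)·ln(x₀/x_n) = (1/4)·ln(33.7/17.8) = (1/4)·ln(1.893) = 0.1596.
ζ = δ/√(4π² + δ²) = 0.1596/√(39.48 + 0.0255) = 0.1596/6.285 = 0.02539.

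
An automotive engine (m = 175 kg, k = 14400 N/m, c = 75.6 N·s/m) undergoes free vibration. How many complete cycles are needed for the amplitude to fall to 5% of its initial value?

21 cycles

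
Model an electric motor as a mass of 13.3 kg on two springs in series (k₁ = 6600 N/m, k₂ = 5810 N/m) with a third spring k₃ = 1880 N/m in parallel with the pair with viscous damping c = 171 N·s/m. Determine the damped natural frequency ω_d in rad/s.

18.2 rad/s

Series pair: k_s = k₁k₂/(k₁+k₂) = (6600)(5810)/(6600 + 5810) = 3090 N/m. In parallel with k₃: k_eq = 3090 + 1880 = 4970 N/m.
ω_n = √(k_eq/m) = √(4970/13.3) = 19.33 rad/s.
Critical damping c_c = 2√(k_eq·m) = 2√(4970 × 13.3) = 514.2 N·s/m, so ζ = c/c_c = 171/514.2 = 0.3326.
ω_d = ω_n√(1 − ζ²) = 19.33 × √(1 − 0.111) = 18.23 rad/s.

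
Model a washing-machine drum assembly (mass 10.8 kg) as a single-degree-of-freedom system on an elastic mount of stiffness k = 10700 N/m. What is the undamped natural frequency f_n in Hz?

ω_n = √(k/m) = √(10700/10.8) = √990.7 = 31.48 rad/s.
f_n = ω_n/(2π) = 31.48/6.283 = 5.010 Hz.

5.01 Hz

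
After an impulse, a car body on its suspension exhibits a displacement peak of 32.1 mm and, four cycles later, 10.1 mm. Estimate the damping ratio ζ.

Logarithmic decrement δ = (1/n)·ln(x₀/x_n) = (1/4)·ln(32.1/10.1) = (1/4)·ln(3.178) = 0.2891.
ζ = δ/√(4π² + δ²) = 0.2891/√(39.48 + 0.0836) = 0.2891/6.290 = 0.04596.

0.0460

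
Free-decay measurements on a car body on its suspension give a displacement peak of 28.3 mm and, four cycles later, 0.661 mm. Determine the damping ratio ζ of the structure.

Logarithmic decrement δ = (1/n)·ln(x₀/x_n) = (1/4)·ln(28.3/0.661) = (1/4)·ln(42.81) = 0.9392.
ζ = δ/√(4π² + δ²) = 0.9392/√(39.48 + 0.882) = 0.9392/6.353 = 0.1478.

0.148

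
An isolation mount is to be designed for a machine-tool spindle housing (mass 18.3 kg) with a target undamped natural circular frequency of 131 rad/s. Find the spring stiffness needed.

k = m·ω_n² = 18.3 × 131.0² = 18.3 × 17160 = 314000 N/m.

314000 N/m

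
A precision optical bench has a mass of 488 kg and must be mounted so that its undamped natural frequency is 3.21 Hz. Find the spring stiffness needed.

ω_n = 2πf_n = 2π × 3.21 = 20.17 rad/s.
k = m·ω_n² = 488 × 20.17² = 488 × 406.8 = 198500 N/m.

199000 N/m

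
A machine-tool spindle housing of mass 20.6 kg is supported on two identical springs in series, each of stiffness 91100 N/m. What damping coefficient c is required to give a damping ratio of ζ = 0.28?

Series springs: 1/k_eq = 2/91100, so k_eq = 91100/2 = 45550 N/m.
c_c = 2√(k_eq·m) = 2√(45550 × 20.6) = 1937 N·s/m.
c = ζ·c_c = 0.28 × 1937 = 542.5 N·s/m.

542 N·s/m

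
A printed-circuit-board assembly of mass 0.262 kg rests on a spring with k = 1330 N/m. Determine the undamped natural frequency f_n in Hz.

ω_n = √(k/m) = √(1330/0.262) = √5076 = 71.25 rad/s.
f_n = ω_n/(2π) = 71.25/6.283 = 11.34 Hz.

11.3 Hz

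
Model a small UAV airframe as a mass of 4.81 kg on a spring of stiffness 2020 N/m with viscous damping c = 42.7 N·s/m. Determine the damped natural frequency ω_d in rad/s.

20.0 rad/s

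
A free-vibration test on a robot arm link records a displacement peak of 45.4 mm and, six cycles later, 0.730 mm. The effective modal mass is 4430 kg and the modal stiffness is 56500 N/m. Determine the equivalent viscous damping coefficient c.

Logarithmic decrement δ = (1/n)·ln(x₀/x_n) = (1/6)·ln(45.4/0.730) = (1/6)·ln(62.19) = 0.6884.
ζ = δ/√(4π² + δ²) = 0.6884/√(39.48 + 0.474) = 0.6884/6.321 = 0.1089.
c = ζ · 2√(km) = 0.1089 × 2√(56500 × 4430) = 0.1089 × 31640 = 3446 N·s/m.

3450 N·s/m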